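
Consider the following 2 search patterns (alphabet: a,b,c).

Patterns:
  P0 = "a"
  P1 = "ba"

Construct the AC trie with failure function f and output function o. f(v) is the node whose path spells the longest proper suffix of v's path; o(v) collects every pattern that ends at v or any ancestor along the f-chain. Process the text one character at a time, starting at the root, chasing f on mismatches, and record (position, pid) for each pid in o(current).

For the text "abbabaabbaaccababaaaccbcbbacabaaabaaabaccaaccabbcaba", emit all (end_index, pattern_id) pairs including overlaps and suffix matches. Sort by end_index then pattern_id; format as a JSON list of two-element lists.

Build automaton:
Trie (insert patterns):
  n0 'ε': a→1 b→2
  n1 'a': ·  ←P0
  n2 'b': a→3
  n3 'ba': ·  ←P1

Failure links (BFS by depth):
  fail(1) 'a': from fail(0)=0 chase 'a': 0 ⇒ 0;  out={0}∪out(0)={0}
  fail(2) 'b': from fail(0)=0 chase 'b': 0 ⇒ 0;  out=∅∪out(0)=∅
  fail(3) 'ba': from fail(2)=0 chase 'a': 0 ⇒ 1;  out={1}∪out(1)={0,1}

Scan:
i=0 'a': node 0→1  ** P0@[0:0]
i=1 'b': node 1→2 ·f
i=2 'b': node 2→2 ·f
i=3 'a': node 2→3  ** P0@[3:3],P1@[2:3]
i=4 'b': node 3→2 ·f
i=5 'a': node 2→3  ** P0@[5:5],P1@[4:5]
i=6 'a': node 3→1 ·f  ** P0@[6:6]
i=7 'b': node 1→2 ·f
i=8 'b': node 2→2 ·f
i=9 'a': node 2→3  ** P0@[9:9],P1@[8:9]
i=10 'a': node 3→1 ·f  ** P0@[10:10]
i=11 'c': node 1→0 ·f
i=12 'c': node 0→0
i=13 'a': node 0→1  ** P0@[13:13]
i=14 'b': node 1→2 ·f
i=15 'a': node 2→3  ** P0@[15:15],P1@[14:15]
i=16 'b': node 3→2 ·f
i=17 'a': node 2→3  ** P0@[17:17],P1@[16:17]
i=18 'a': node 3→1 ·f  ** P0@[18:18]
i=19 'a': node 1→1 ·f  ** P0@[19:19]
i=20 'c': node 1→0 ·f
i=21 'c': node 0→0
i=22 'b': node 0→2
i=23 'c': node 2→0 ·f
i=24 'b': node 0→2
i=25 'b': node 2→2 ·f
i=26 'a': node 2→3  ** P0@[26:26],P1@[25:26]
i=27 'c': node 3→0 ·f
i=28 'a': node 0→1  ** P0@[28:28]
i=29 'b': node 1→2 ·f
i=30 'a': node 2→3  ** P0@[30:30],P1@[29:30]
i=31 'a': node 3→1 ·f  ** P0@[31:31]
i=32 'a': node 1→1 ·f  ** P0@[32:32]
i=33 'b': node 1→2 ·f
i=34 'a': node 2→3  ** P0@[34:34],P1@[33:34]
i=35 'a': node 3→1 ·f  ** P0@[35:35]
i=36 'a': node 1→1 ·f  ** P0@[36:36]
i=37 'b': node 1→2 ·f
i=38 'a': node 2→3  ** P0@[38:38],P1@[37:38]
i=39 'c': node 3→0 ·f
i=40 'c': node 0→0
i=41 'a': node 0→1  ** P0@[41:41]
i=42 'a': node 1→1 ·f  ** P0@[42:42]
i=43 'c': node 1→0 ·f
i=44 'c': node 0→0
i=45 'a': node 0→1  ** P0@[45:45]
i=46 'b': node 1→2 ·f
i=47 'b': node 2→2 ·f
i=48 'c': node 2→0 ·f
i=49 'a': node 0→1  ** P0@[49:49]
i=50 'b': node 1→2 ·f
i=51 'a': node 2→3  ** P0@[51:51],P1@[50:51]

Result: [[0,0],[3,0],[3,1],[5,0],[5,1],[6,0],[9,0],[9,1],[10,0],[13,0],[15,0],[15,1],[17,0],[17,1],[18,0],[19,0],[26,0],[26,1],[28,0],[30,0],[30,1],[31,0],[32,0],[34,0],[34,1],[35,0],[36,0],[38,0],[38,1],[41,0],[42,0],[45,0],[49,0],[51,0],[51,1]]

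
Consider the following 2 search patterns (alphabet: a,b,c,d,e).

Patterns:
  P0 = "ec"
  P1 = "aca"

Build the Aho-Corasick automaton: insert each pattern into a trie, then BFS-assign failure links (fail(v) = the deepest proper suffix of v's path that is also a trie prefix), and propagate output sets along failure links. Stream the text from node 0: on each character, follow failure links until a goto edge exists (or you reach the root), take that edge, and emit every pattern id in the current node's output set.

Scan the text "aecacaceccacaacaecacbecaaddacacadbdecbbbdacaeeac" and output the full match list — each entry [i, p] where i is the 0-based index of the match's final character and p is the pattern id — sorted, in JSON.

Build automaton:
Trie (insert patterns):
  n0 'ε': a→3 e→1
  n1 'e': c→2
  n2 'ec': ·  [P0 ends]
  n3 'a': c→4
  n4 'ac': a→5
  n5 'aca': ·  [P1 ends]

BFS fail/out derivation:
  n1('e'): parent n0 fail=0; on 'e' 0 → fail=0;  out ∅∪∅=∅
  n3('a'): parent n0 fail=0; on 'a' 0 → fail=0;  out ∅∪∅=∅
  n2('ec'): parent n1 fail=0; on 'c' 0 → fail=0;  out {0}∪∅={0}
  n4('ac'): parent n3 fail=0; on 'c' 0 → fail=0;  out ∅∪∅=∅
  n5('aca'): parent n4 fail=0; on 'a' 0 → fail=3;  out {1}∪∅={1}

Scan:
pos 0 'a': at 3
pos 1 'e': at 1 (via fail)
pos 2 'c': at 2  → match P0@[1:2]
pos 3 'a': at 3 (via fail)
pos 4 'c': at 4
pos 5 'a': at 5  → match P1@[3:5]
pos 6 'c': at 4 (via fail)
pos 7 'e': at 1 (via fail)
pos 8 'c': at 2  → match P0@[7:8]
pos 9 'c': at 0 (via fail)
pos 10 'a': at 3
pos 11 'c': at 4
pos 12 'a': at 5  → match P1@[10:12]
pos 13 'a': at 3 (via fail)
pos 14 'c': at 4
pos 15 'a': at 5  → match P1@[13:15]
pos 16 'e': at 1 (via fail)
pos 17 'c': at 2  → match P0@[16:17]
pos 18 'a': at 3 (via fail)
pos 19 'c': at 4
pos 20 'b': at 0 (via fail)
pos 21 'e': at 1
pos 22 'c': at 2  → match P0@[21:22]
pos 23 'a': at 3 (via fail)
pos 24 'a': at 3 (via fail)
pos 25 'd': at 0 (via fail)
pos 26 'd': at 0
pos 27 'a': at 3
pos 28 'c': at 4
pos 29 'a': at 5  → match P1@[27:29]
pos 30 'c': at 4 (via fail)
pos 31 'a': at 5  → match P1@[29:31]
pos 32 'd': at 0 (via fail)
pos 33 'b': at 0
pos 34 'd': at 0
pos 35 'e': at 1
pos 36 'c': at 2  → match P0@[35:36]
pos 37 'b': at 0 (via fail)
pos 38 'b': at 0
pos 39 'b': at 0
pos 40 'd': at 0
pos 41 'a': at 3
pos 42 'c': at 4
pos 43 'a': at 5  → match P1@[41:43]
pos 44 'e': at 1 (via fail)
pos 45 'e': at 1 (via fail)
pos 46 'a': at 3 (via fail)
pos 47 'c': at 4

All matches (sorted): [[2,0],[5,1],[8,0],[12,1],[15,1],[17,0],[22,0],[29,1],[31,1],[36,0],[43,1]]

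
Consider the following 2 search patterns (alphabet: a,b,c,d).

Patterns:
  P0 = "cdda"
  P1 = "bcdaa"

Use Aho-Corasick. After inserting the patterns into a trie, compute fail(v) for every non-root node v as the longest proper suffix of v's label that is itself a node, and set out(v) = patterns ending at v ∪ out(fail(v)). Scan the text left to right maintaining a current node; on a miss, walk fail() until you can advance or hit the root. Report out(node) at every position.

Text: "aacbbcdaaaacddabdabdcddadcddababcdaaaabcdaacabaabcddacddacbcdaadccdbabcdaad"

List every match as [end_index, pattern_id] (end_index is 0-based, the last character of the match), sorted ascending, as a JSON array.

Build automaton:
Trie (insert patterns):
  0='ε' goto b→5 c→1
  1='c' goto d→2
  2='cd' goto d→3
  3='cdd' goto a→4
  4='cdda' goto ·  [P0 ends]
  5='b' goto c→6
  6='bc' goto d→7
  7='bcd' goto a→8
  8='bcda' goto a→9
  9='bcdaa' goto ·  [P1 ends]

Failure links (BFS by depth):
  fail(1) 'c': from fail(0)=0 chase 'c': 0 ⇒ 0;  out=∅∪out(0)=∅
  fail(5) 'b': from fail(0)=0 chase 'b': 0 ⇒ 0;  out=∅∪out(0)=∅
  fail(2) 'cd': from fail(1)=0 chase 'd': 0 ⇒ 0;  out=∅∪out(0)=∅
  fail(6) 'bc': from fail(5)=0 chase 'c': 0 ⇒ 1;  out=∅∪out(1)=∅
  fail(3) 'cdd': from fail(2)=0 chase 'd': 0 ⇒ 0;  out=∅∪out(0)=∅
  fail(7) 'bcd': from fail(6)=1 chase 'd': 1 ⇒ 2;  out=∅∪out(2)=∅
  fail(4) 'cdda': from fail(3)=0 chase 'a': 0 ⇒ 0;  out={0}∪out(0)={0}
  fail(8) 'bcda': from fail(7)=2 chase 'a': 2→0 ⇒ 0;  out=∅∪out(0)=∅
  fail(9) 'bcdaa': from fail(8)=0 chase 'a': 0 ⇒ 0;  out={1}∪out(0)={1}

Scan:
[0] read 'a'  n0⇒n0
[1] read 'a'  n0⇒n0
[2] read 'c'  n0⇒n1
[3] read 'b'  n1⇒n5 ·f
[4] read 'b'  n5⇒n5 ·f
[5] read 'c'  n5⇒n6
[6] read 'd'  n6⇒n7
[7] read 'a'  n7⇒n8
[8] read 'a'  n8⇒n9  emit P1@[4:8]
[9] read 'a'  n9⇒n0 ·f
[10] read 'a'  n0⇒n0
[11] read 'c'  n0⇒n1
[12] read 'd'  n1⇒n2
[13] read 'd'  n2⇒n3
[14] read 'a'  n3⇒n4  emit P0@[11:14]
[15] read 'b'  n4⇒n5 ·f
[16] read 'd'  n5⇒n0 ·f
[17] read 'a'  n0⇒n0
[18] read 'b'  n0⇒n5
[19] read 'd'  n5⇒n0 ·f
[20] read 'c'  n0⇒n1
[21] read 'd'  n1⇒n2
[22] read 'd'  n2⇒n3
[23] read 'a'  n3⇒n4  emit P0@[20:23]
[24] read 'd'  n4⇒n0 ·f
[25] read 'c'  n0⇒n1
[26] read 'd'  n1⇒n2
[27] read 'd'  n2⇒n3
[28] read 'a'  n3⇒n4  emit P0@[25:28]
[29] read 'b'  n4⇒n5 ·f
[30] read 'a'  n5⇒n0 ·f
[31] read 'b'  n0⇒n5
[32] read 'c'  n5⇒n6
[33] read 'd'  n6⇒n7
[34] read 'a'  n7⇒n8
[35] read 'a'  n8⇒n9  emit P1@[31:35]
[36] read 'a'  n9⇒n0 ·f
[37] read 'a'  n0⇒n0
[38] read 'b'  n0⇒n5
[39] read 'c'  n5⇒n6
[40] read 'd'  n6⇒n7
[41] read 'a'  n7⇒n8
[42] read 'a'  n8⇒n9  emit P1@[38:42]
[43] read 'c'  n9⇒n1 ·f
[44] read 'a'  n1⇒n0 ·f
[45] read 'b'  n0⇒n5
[46] read 'a'  n5⇒n0 ·f
[47] read 'a'  n0⇒n0
[48] read 'b'  n0⇒n5
[49] read 'c'  n5⇒n6
[50] read 'd'  n6⇒n7
[51] read 'd'  n7⇒n3 ·f
[52] read 'a'  n3⇒n4  emit P0@[49:52]
[53] read 'c'  n4⇒n1 ·f
[54] read 'd'  n1⇒n2
[55] read 'd'  n2⇒n3
[56] read 'a'  n3⇒n4  emit P0@[53:56]
[57] read 'c'  n4⇒n1 ·f
[58] read 'b'  n1⇒n5 ·f
[59] read 'c'  n5⇒n6
[60] read 'd'  n6⇒n7
[61] read 'a'  n7⇒n8
[62] read 'a'  n8⇒n9  emit P1@[58:62]
[63] read 'd'  n9⇒n0 ·f
[64] read 'c'  n0⇒n1
[65] read 'c'  n1⇒n1 ·f
[66] read 'd'  n1⇒n2
[67] read 'b'  n2⇒n5 ·f
[68] read 'a'  n5⇒n0 ·f
[69] read 'b'  n0⇒n5
[70] read 'c'  n5⇒n6
[71] read 'd'  n6⇒n7
[72] read 'a'  n7⇒n8
[73] read 'a'  n8⇒n9  emit P1@[69:73]
[74] read 'd'  n9⇒n0 ·f

All matches (sorted): [[8,1],[14,0],[23,0],[28,0],[35,1],[42,1],[52,0],[56,0],[62,1],[73,1]]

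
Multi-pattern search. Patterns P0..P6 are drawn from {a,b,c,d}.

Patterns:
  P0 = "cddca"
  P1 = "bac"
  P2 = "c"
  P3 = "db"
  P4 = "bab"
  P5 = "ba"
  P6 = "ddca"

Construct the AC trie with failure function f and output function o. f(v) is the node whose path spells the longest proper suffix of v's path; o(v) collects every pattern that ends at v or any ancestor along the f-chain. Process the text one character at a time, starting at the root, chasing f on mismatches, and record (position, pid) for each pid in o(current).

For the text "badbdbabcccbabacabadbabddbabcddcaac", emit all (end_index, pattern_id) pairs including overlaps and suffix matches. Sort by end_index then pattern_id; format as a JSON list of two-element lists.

Construct AC machine:
Trie nodes:
  n0 'ε': b→6 c→1 d→9
  n1 'c': d→2  ←P2
  n2 'cd': d→3
  n3 'cdd': c→4
  n4 'cddc': a→5
  n5 'cddca': ·  ←P0
  n6 'b': a→7
  n7 'ba': b→11 c→8  ←P5
  n8 'bac': ·  ←P1
  n9 'd': b→10 d→12
  n10 'db': ·  ←P3
  n11 'bab': ·  ←P4
  n12 'dd': c→13
  n13 'ddc': a→14
  n14 'ddca': ·  ←P6

BFS fail/out derivation:
  fail(1) 'c': from fail(0)=0 chase 'c': 0 ⇒ 0;  out={2}∪out(0)={2}
  fail(6) 'b': from fail(0)=0 chase 'b': 0 ⇒ 0;  out=∅∪out(0)=∅
  fail(9) 'd': from fail(0)=0 chase 'd': 0 ⇒ 0;  out=∅∪out(0)=∅
  fail(2) 'cd': from fail(1)=0 chase 'd': 0 ⇒ 9;  out=∅∪out(9)=∅
  fail(7) 'ba': from fail(6)=0 chase 'a': 0 ⇒ 0;  out={5}∪out(0)={5}
  fail(10) 'db': from fail(9)=0 chase 'b': 0 ⇒ 6;  out={3}∪out(6)={3}
  fail(12) 'dd': from fail(9)=0 chase 'd': 0 ⇒ 9;  out=∅∪out(9)=∅
  fail(3) 'cdd': from fail(2)=9 chase 'd': 9 ⇒ 12;  out=∅∪out(12)=∅
  fail(8) 'bac': from fail(7)=0 chase 'c': 0 ⇒ 1;  out={1}∪out(1)={1,2}
  fail(11) 'bab': from fail(7)=0 chase 'b': 0 ⇒ 6;  out={4}∪out(6)={4}
  fail(13) 'ddc': from fail(12)=9 chase 'c': 9→0 ⇒ 1;  out=∅∪out(1)={2}
  fail(4) 'cddc': from fail(3)=12 chase 'c': 12 ⇒ 13;  out=∅∪out(13)={2}
  fail(14) 'ddca': from fail(13)=1 chase 'a': 1→0 ⇒ 0;  out={6}∪out(0)={6}
  fail(5) 'cddca': from fail(4)=13 chase 'a': 13 ⇒ 14;  out={0}∪out(14)={0,6}

Run:
pos 0 'b': at 6
pos 1 'a': at 7  emit P5@[0:1]
pos 2 'd': at 9 (fail-walked)
pos 3 'b': at 10  emit P3@[2:3]
pos 4 'd': at 9 (fail-walked)
pos 5 'b': at 10  emit P3@[4:5]
pos 6 'a': at 7 (fail-walked)  emit P5@[5:6]
pos 7 'b': at 11  emit P4@[5:7]
pos 8 'c': at 1 (fail-walked)  emit P2@[8:8]
pos 9 'c': at 1 (fail-walked)  emit P2@[9:9]
pos 10 'c': at 1 (fail-walked)  emit P2@[10:10]
pos 11 'b': at 6 (fail-walked)
pos 12 'a': at 7  emit P5@[11:12]
pos 13 'b': at 11  emit P4@[11:13]
pos 14 'a': at 7 (fail-walked)  emit P5@[13:14]
pos 15 'c': at 8  emit P1@[13:15],P2@[15:15]
pos 16 'a': at 0 (fail-walked)
pos 17 'b': at 6
pos 18 'a': at 7  emit P5@[17:18]
pos 19 'd': at 9 (fail-walked)
pos 20 'b': at 10  emit P3@[19:20]
pos 21 'a': at 7 (fail-walked)  emit P5@[20:21]
pos 22 'b': at 11  emit P4@[20:22]
pos 23 'd': at 9 (fail-walked)
pos 24 'd': at 12
pos 25 'b': at 10 (fail-walked)  emit P3@[24:25]
pos 26 'a': at 7 (fail-walked)  emit P5@[25:26]
pos 27 'b': at 11  emit P4@[25:27]
pos 28 'c': at 1 (fail-walked)  emit P2@[28:28]
pos 29 'd': at 2
pos 30 'd': at 3
pos 31 'c': at 4  emit P2@[31:31]
pos 32 'a': at 5  emit P0@[28:32],P6@[29:32]
pos 33 'a': at 0 (fail-walked)
pos 34 'c': at 1  emit P2@[34:34]

Result: [[1,5],[3,3],[5,3],[6,5],[7,4],[8,2],[9,2],[10,2],[12,5],[13,4],[14,5],[15,1],[15,2],[18,5],[20,3],[21,5],[22,4],[25,3],[26,5],[27,4],[28,2],[31,2],[32,0],[32,6],[34,2]]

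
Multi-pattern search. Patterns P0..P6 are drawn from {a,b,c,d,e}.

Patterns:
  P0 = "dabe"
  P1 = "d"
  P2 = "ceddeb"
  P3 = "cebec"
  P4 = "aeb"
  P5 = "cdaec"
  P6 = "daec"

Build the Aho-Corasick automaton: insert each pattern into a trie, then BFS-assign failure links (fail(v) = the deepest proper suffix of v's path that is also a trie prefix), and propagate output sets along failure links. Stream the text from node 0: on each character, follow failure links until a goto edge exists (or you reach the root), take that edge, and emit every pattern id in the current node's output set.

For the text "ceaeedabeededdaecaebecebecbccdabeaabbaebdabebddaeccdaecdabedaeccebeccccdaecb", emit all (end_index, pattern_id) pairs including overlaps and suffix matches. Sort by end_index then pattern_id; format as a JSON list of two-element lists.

Build automaton:
Trie (insert patterns):
  0='ε' goto a→14 c→5 d→1
  1='d' goto a→2  ←P1
  2='da' goto b→3 e→21
  3='dab' goto e→4
  4='dabe' goto ·  ←P0
  5='c' goto d→17 e→6
  6='ce' goto b→11 d→7
  7='ced' goto d→8
  8='cedd' goto e→9
  9='cedde' goto b→10
  10='ceddeb' goto ·  ←P2
  11='ceb' goto e→12
  12='cebe' goto c→13
  13='cebec' goto ·  ←P3
  14='a' goto e→15
  15='ae' goto b→16
  16='aeb' goto ·  ←P4
  17='cd' goto a→18
  18='cda' goto e→19
  19='cdae' goto c→20
  20='cdaec' goto ·  ←P5
  21='dae' goto c→22
  22='daec' goto ·  ←P6

BFS fail/out derivation:
  fail(1) 'd': from fail(0)=0 chase 'd': 0 ⇒ 0;  out={1}∪out(0)={1}
  fail(5) 'c': from fail(0)=0 chase 'c': 0 ⇒ 0;  out=∅∪out(0)=∅
  fail(14) 'a': from fail(0)=0 chase 'a': 0 ⇒ 0;  out=∅∪out(0)=∅
  fail(2) 'da': from fail(1)=0 chase 'a': 0 ⇒ 14;  out=∅∪out(14)=∅
  fail(6) 'ce': from fail(5)=0 chase 'e': 0 ⇒ 0;  out=∅∪out(0)=∅
  fail(15) 'ae': from fail(14)=0 chase 'e': 0 ⇒ 0;  out=∅∪out(0)=∅
  fail(17) 'cd': from fail(5)=0 chase 'd': 0 ⇒ 1;  out=∅∪out(1)={1}
  fail(3) 'dab': from fail(2)=14 chase 'b': 14→0 ⇒ 0;  out=∅∪out(0)=∅
  fail(7) 'ced': from fail(6)=0 chase 'd': 0 ⇒ 1;  out=∅∪out(1)={1}
  fail(11) 'ceb': from fail(6)=0 chase 'b': 0 ⇒ 0;  out=∅∪out(0)=∅
  fail(16) 'aeb': from fail(15)=0 chase 'b': 0 ⇒ 0;  out={4}∪out(0)={4}
  fail(18) 'cda': from fail(17)=1 chase 'a': 1 ⇒ 2;  out=∅∪out(2)=∅
  fail(21) 'dae': from fail(2)=14 chase 'e': 14 ⇒ 15;  out=∅∪out(15)=∅
  fail(4) 'dabe': from fail(3)=0 chase 'e': 0 ⇒ 0;  out={0}∪out(0)={0}
  fail(8) 'cedd': from fail(7)=1 chase 'd': 1→0 ⇒ 1;  out=∅∪out(1)={1}
  fail(12) 'cebe': from fail(11)=0 chase 'e': 0 ⇒ 0;  out=∅∪out(0)=∅
  fail(19) 'cdae': from fail(18)=2 chase 'e': 2 ⇒ 21;  out=∅∪out(21)=∅
  fail(22) 'daec': from fail(21)=15 chase 'c': 15→0 ⇒ 5;  out={6}∪out(5)={6}
  fail(9) 'cedde': from fail(8)=1 chase 'e': 1→0 ⇒ 0;  out=∅∪out(0)=∅
  fail(13) 'cebec': from fail(12)=0 chase 'c': 0 ⇒ 5;  out={3}∪out(5)={3}
  fail(20) 'cdaec': from fail(19)=21 chase 'c': 21 ⇒ 22;  out={5}∪out(22)={5,6}
  fail(10) 'ceddeb': from fail(9)=0 chase 'b': 0 ⇒ 0;  out={2}∪out(0)={2}

Scan:
[0] read 'c'  n0⇒n5
[1] read 'e'  n5⇒n6
[2] read 'a'  n6⇒n14 ·f
[3] read 'e'  n14⇒n15
[4] read 'e'  n15⇒n0 ·f
[5] read 'd'  n0⇒n1  emit P1@[5:5]
[6] read 'a'  n1⇒n2
[7] read 'b'  n2⇒n3
[8] read 'e'  n3⇒n4  emit P0@[5:8]
[9] read 'e'  n4⇒n0 ·f
[10] read 'd'  n0⇒n1  emit P1@[10:10]
[11] read 'e'  n1⇒n0 ·f
[12] read 'd'  n0⇒n1  emit P1@[12:12]
[13] read 'd'  n1⇒n1 ·f  emit P1@[13:13]
[14] read 'a'  n1⇒n2
[15] read 'e'  n2⇒n21
[16] read 'c'  n21⇒n22  emit P6@[13:16]
[17] read 'a'  n22⇒n14 ·f
[18] read 'e'  n14⇒n15
[19] read 'b'  n15⇒n16  emit P4@[17:19]
[20] read 'e'  n16⇒n0 ·f
[21] read 'c'  n0⇒n5
[22] read 'e'  n5⇒n6
[23] read 'b'  n6⇒n11
[24] read 'e'  n11⇒n12
[25] read 'c'  n12⇒n13  emit P3@[21:25]
[26] read 'b'  n13⇒n0 ·f
[27] read 'c'  n0⇒n5
[28] read 'c'  n5⇒n5 ·f
[29] read 'd'  n5⇒n17  emit P1@[29:29]
[30] read 'a'  n17⇒n18
[31] read 'b'  n18⇒n3 ·f
[32] read 'e'  n3⇒n4  emit P0@[29:32]
[33] read 'a'  n4⇒n14 ·f
[34] read 'a'  n14⇒n14 ·f
[35] read 'b'  n14⇒n0 ·f
[36] read 'b'  n0⇒n0
[37] read 'a'  n0⇒n14
[38] read 'e'  n14⇒n15
[39] read 'b'  n15⇒n16  emit P4@[37:39]
[40] read 'd'  n16⇒n1 ·f  emit P1@[40:40]
[41] read 'a'  n1⇒n2
[42] read 'b'  n2⇒n3
[43] read 'e'  n3⇒n4  emit P0@[40:43]
[44] read 'b'  n4⇒n0 ·f
[45] read 'd'  n0⇒n1  emit P1@[45:45]
[46] read 'd'  n1⇒n1 ·f  emit P1@[46:46]
[47] read 'a'  n1⇒n2
[48] read 'e'  n2⇒n21
[49] read 'c'  n21⇒n22  emit P6@[46:49]
[50] read 'c'  n22⇒n5 ·f
[51] read 'd'  n5⇒n17  emit P1@[51:51]
[52] read 'a'  n17⇒n18
[53] read 'e'  n18⇒n19
[54] read 'c'  n19⇒n20  emit P5@[50:54],P6@[51:54]
[55] read 'd'  n20⇒n17 ·f  emit P1@[55:55]
[56] read 'a'  n17⇒n18
[57] read 'b'  n18⇒n3 ·f
[58] read 'e'  n3⇒n4  emit P0@[55:58]
[59] read 'd'  n4⇒n1 ·f  emit P1@[59:59]
[60] read 'a'  n1⇒n2
[61] read 'e'  n2⇒n21
[62] read 'c'  n21⇒n22  emit P6@[59:62]
[63] read 'c'  n22⇒n5 ·f
[64] read 'e'  n5⇒n6
[65] read 'b'  n6⇒n11
[66] read 'e'  n11⇒n12
[67] read 'c'  n12⇒n13  emit P3@[63:67]
[68] read 'c'  n13⇒n5 ·f
[69] read 'c'  n5⇒n5 ·f
[70] read 'c'  n5⇒n5 ·f
[71] read 'd'  n5⇒n17  emit P1@[71:71]
[72] read 'a'  n17⇒n18
[73] read 'e'  n18⇒n19
[74] read 'c'  n19⇒n20  emit P5@[70:74],P6@[71:74]
[75] read 'b'  n20⇒n0 ·f

Result: [[5,1],[8,0],[10,1],[12,1],[13,1],[16,6],[19,4],[25,3],[29,1],[32,0],[39,4],[40,1],[43,0],[45,1],[46,1],[49,6],[51,1],[54,5],[54,6],[55,1],[58,0],[59,1],[62,6],[67,3],[71,1],[74,5],[74,6]]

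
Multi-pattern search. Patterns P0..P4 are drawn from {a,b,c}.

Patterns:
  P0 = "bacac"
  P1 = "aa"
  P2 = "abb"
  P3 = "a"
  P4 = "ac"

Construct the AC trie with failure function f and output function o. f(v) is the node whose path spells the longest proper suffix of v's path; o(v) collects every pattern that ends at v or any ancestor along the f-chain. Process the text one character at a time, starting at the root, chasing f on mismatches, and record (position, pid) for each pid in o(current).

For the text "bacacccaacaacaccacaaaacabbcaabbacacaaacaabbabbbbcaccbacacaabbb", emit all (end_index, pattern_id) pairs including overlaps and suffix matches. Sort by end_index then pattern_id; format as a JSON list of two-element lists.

Build automaton:
Trie nodes:
  n0 'ε': a→6 b→1
  n1 'b': a→2
  n2 'ba': c→3
  n3 'bac': a→4
  n4 'baca': c→5
  n5 'bacac': ·  [P0 ends]
  n6 'a': a→7 b→8 c→10  [P3 ends]
  n7 'aa': ·  [P1 ends]
  n8 'ab': b→9
  n9 'abb': ·  [P2 ends]
  n10 'ac': ·  [P4 ends]

Failure links (BFS by depth):
  fail(1) 'b': from fail(0)=0 chase 'b': 0 ⇒ 0;  out=∅∪out(0)=∅
  fail(6) 'a': from fail(0)=0 chase 'a': 0 ⇒ 0;  out={3}∪out(0)={3}
  fail(2) 'ba': from fail(1)=0 chase 'a': 0 ⇒ 6;  out=∅∪out(6)={3}
  fail(7) 'aa': from fail(6)=0 chase 'a': 0 ⇒ 6;  out={1}∪out(6)={1,3}
  fail(8) 'ab': from fail(6)=0 chase 'b': 0 ⇒ 1;  out=∅∪out(1)=∅
  fail(10) 'ac': from fail(6)=0 chase 'c': 0 ⇒ 0;  out={4}∪out(0)={4}
  fail(3) 'bac': from fail(2)=6 chase 'c': 6 ⇒ 10;  out=∅∪out(10)={4}
  fail(9) 'abb': from fail(8)=1 chase 'b': 1→0 ⇒ 1;  out={2}∪out(1)={2}
  fail(4) 'baca': from fail(3)=10 chase 'a': 10→0 ⇒ 6;  out=∅∪out(6)={3}
  fail(5) 'bacac': from fail(4)=6 chase 'c': 6 ⇒ 10;  out={0}∪out(10)={0,4}

Scan:
i=0 'b': node 0→1
i=1 'a': node 1→2  emit P3@[1:1]
i=2 'c': node 2→3  emit P4@[1:2]
i=3 'a': node 3→4  emit P3@[3:3]
i=4 'c': node 4→5  emit P0@[0:4],P4@[3:4]
i=5 'c': node 5→0 ·f
i=6 'c': node 0→0
i=7 'a': node 0→6  emit P3@[7:7]
i=8 'a': node 6→7  emit P1@[7:8],P3@[8:8]
i=9 'c': node 7→10 ·f  emit P4@[8:9]
i=10 'a': node 10→6 ·f  emit P3@[10:10]
i=11 'a': node 6→7  emit P1@[10:11],P3@[11:11]
i=12 'c': node 7→10 ·f  emit P4@[11:12]
i=13 'a': node 10→6 ·f  emit P3@[13:13]
i=14 'c': node 6→10  emit P4@[13:14]
i=15 'c': node 10→0 ·f
i=16 'a': node 0→6  emit P3@[16:16]
i=17 'c': node 6→10  emit P4@[16:17]
i=18 'a': node 10→6 ·f  emit P3@[18:18]
i=19 'a': node 6→7  emit P1@[18:19],P3@[19:19]
i=20 'a': node 7→7 ·f  emit P1@[19:20],P3@[20:20]
i=21 'a': node 7→7 ·f  emit P1@[20:21],P3@[21:21]
i=22 'c': node 7→10 ·f  emit P4@[21:22]
i=23 'a': node 10→6 ·f  emit P3@[23:23]
i=24 'b': node 6→8
i=25 'b': node 8→9  emit P2@[23:25]
i=26 'c': node 9→0 ·f
i=27 'a': node 0→6  emit P3@[27:27]
i=28 'a': node 6→7  emit P1@[27:28],P3@[28:28]
i=29 'b': node 7→8 ·f
i=30 'b': node 8→9  emit P2@[28:30]
i=31 'a': node 9→2 ·f  emit P3@[31:31]
i=32 'c': node 2→3  emit P4@[31:32]
i=33 'a': node 3→4  emit P3@[33:33]
i=34 'c': node 4→5  emit P0@[30:34],P4@[33:34]
i=35 'a': node 5→6 ·f  emit P3@[35:35]
i=36 'a': node 6→7  emit P1@[35:36],P3@[36:36]
i=37 'a': node 7→7 ·f  emit P1@[36:37],P3@[37:37]
i=38 'c': node 7→10 ·f  emit P4@[37:38]
i=39 'a': node 10→6 ·f  emit P3@[39:39]
i=40 'a': node 6→7  emit P1@[39:40],P3@[40:40]
i=41 'b': node 7→8 ·f
i=42 'b': node 8→9  emit P2@[40:42]
i=43 'a': node 9→2 ·f  emit P3@[43:43]
i=44 'b': node 2→8 ·f
i=45 'b': node 8→9  emit P2@[43:45]
i=46 'b': node 9→1 ·f
i=47 'b': node 1→1 ·f
i=48 'c': node 1→0 ·f
i=49 'a': node 0→6  emit P3@[49:49]
i=50 'c': node 6→10  emit P4@[49:50]
i=51 'c': node 10→0 ·f
i=52 'b': node 0→1
i=53 'a': node 1→2  emit P3@[53:53]
i=54 'c': node 2→3  emit P4@[53:54]
i=55 'a': node 3→4  emit P3@[55:55]
i=56 'c': node 4→5  emit P0@[52:56],P4@[55:56]
i=57 'a': node 5→6 ·f  emit P3@[57:57]
i=58 'a': node 6→7  emit P1@[57:58],P3@[58:58]
i=59 'b': node 7→8 ·f
i=60 'b': node 8→9  emit P2@[58:60]
i=61 'b': node 9→1 ·f

All matches (sorted): [[1,3],[2,4],[3,3],[4,0],[4,4],[7,3],[8,1],[8,3],[9,4],[10,3],[11,1],[11,3],[12,4],[13,3],[14,4],[16,3],[17,4],[18,3],[19,1],[19,3],[20,1],[20,3],[21,1],[21,3],[22,4],[23,3],[25,2],[27,3],[28,1],[28,3],[30,2],[31,3],[32,4],[33,3],[34,0],[34,4],[35,3],[36,1],[36,3],[37,1],[37,3],[38,4],[39,3],[40,1],[40,3],[42,2],[43,3],[45,2],[49,3],[50,4],[53,3],[54,4],[55,3],[56,0],[56,4],[57,3],[58,1],[58,3],[60,2]]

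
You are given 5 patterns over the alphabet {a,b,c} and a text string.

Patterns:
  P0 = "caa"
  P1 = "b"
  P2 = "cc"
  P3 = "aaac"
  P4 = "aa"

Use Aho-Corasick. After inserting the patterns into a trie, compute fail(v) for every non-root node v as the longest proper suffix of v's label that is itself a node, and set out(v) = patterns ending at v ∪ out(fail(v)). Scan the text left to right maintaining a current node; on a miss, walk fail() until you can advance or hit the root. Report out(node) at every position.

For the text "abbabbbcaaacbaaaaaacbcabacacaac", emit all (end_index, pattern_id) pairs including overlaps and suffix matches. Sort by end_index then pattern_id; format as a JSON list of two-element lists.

Build automaton:
Trie nodes:
  0='ε' goto a→6 b→4 c→1
  1='c' goto a→2 c→5
  2='ca' goto a→3
  3='caa' goto ·  [P0 ends]
  4='b' goto ·  [P1 ends]
  5='cc' goto ·  [P2 ends]
  6='a' goto a→7
  7='aa' goto a→8  [P4 ends]
  8='aaa' goto c→9
  9='aaac' goto ·  [P3 ends]

Failure links (BFS by depth):
  n1('c'): parent n0 fail=0; on 'c' 0 → fail=0;  out ∅∪∅=∅
  n4('b'): parent n0 fail=0; on 'b' 0 → fail=0;  out {1}∪∅={1}
  n6('a'): parent n0 fail=0; on 'a' 0 → fail=0;  out ∅∪∅=∅
  n2('ca'): parent n1 fail=0; on 'a' 0 → fail=6;  out ∅∪∅=∅
  n5('cc'): parent n1 fail=0; on 'c' 0 → fail=1;  out {2}∪∅={2}
  n7('aa'): parent n6 fail=0; on 'a' 0 → fail=6;  out {4}∪∅={4}
  n3('caa'): parent n2 fail=6; on 'a' 6 → fail=7;  out {0}∪{4}={0,4}
  n8('aaa'): parent n7 fail=6; on 'a' 6 → fail=7;  out ∅∪{4}={4}
  n9('aaac'): parent n8 fail=7; on 'c' 7→6→0 → fail=1;  out {3}∪∅={3}

Text stream:
i=0 'a': node 0→6
i=1 'b': node 6→4 (via fail)  → match P1@[1:1]
i=2 'b': node 4→4 (via fail)  → match P1@[2:2]
i=3 'a': node 4→6 (via fail)
i=4 'b': node 6→4 (via fail)  → match P1@[4:4]
i=5 'b': node 4→4 (via fail)  → match P1@[5:5]
i=6 'b': node 4→4 (via fail)  → match P1@[6:6]
i=7 'c': node 4→1 (via fail)
i=8 'a': node 1→2
i=9 'a': node 2→3  → match P0@[7:9],P4@[8:9]
i=10 'a': node 3→8 (via fail)  → match P4@[9:10]
i=11 'c': node 8→9  → match P3@[8:11]
i=12 'b': node 9→4 (via fail)  → match P1@[12:12]
i=13 'a': node 4→6 (via fail)
i=14 'a': node 6→7  → match P4@[13:14]
i=15 'a': node 7→8  → match P4@[14:15]
i=16 'a': node 8→8 (via fail)  → match P4@[15:16]
i=17 'a': node 8→8 (via fail)  → match P4@[16:17]
i=18 'a': node 8→8 (via fail)  → match P4@[17:18]
i=19 'c': node 8→9  → match P3@[16:19]
i=20 'b': node 9→4 (via fail)  → match P1@[20:20]
i=21 'c': node 4→1 (via fail)
i=22 'a': node 1→2
i=23 'b': node 2→4 (via fail)  → match P1@[23:23]
i=24 'a': node 4→6 (via fail)
i=25 'c': node 6→1 (via fail)
i=26 'a': node 1→2
i=27 'c': node 2→1 (via fail)
i=28 'a': node 1→2
i=29 'a': node 2→3  → match P0@[27:29],P4@[28:29]
i=30 'c': node 3→1 (via fail)

All matches (sorted): [[1,1],[2,1],[4,1],[5,1],[6,1],[9,0],[9,4],[10,4],[11,3],[12,1],[14,4],[15,4],[16,4],[17,4],[18,4],[19,3],[20,1],[23,1],[29,0],[29,4]]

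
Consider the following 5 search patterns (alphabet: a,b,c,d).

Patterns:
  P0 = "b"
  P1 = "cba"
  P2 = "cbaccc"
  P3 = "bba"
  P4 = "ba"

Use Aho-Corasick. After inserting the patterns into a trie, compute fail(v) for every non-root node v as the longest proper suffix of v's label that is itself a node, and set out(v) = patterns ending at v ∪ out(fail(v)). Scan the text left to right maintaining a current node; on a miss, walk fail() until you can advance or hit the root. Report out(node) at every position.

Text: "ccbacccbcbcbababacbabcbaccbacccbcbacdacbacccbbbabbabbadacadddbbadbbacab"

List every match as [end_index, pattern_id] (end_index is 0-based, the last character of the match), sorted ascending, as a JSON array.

Build automaton:
Trie nodes:
  0='ε' goto b→1 c→2
  1='b' goto a→10 b→8  [P0 ends]
  2='c' goto b→3
  3='cb' goto a→4
  4='cba' goto c→5  [P1 ends]
  5='cbac' goto c→6
  6='cbacc' goto c→7
  7='cbaccc' goto ·  [P2 ends]
  8='bb' goto a→9
  9='bba' goto ·  [P3 ends]
  10='ba' goto ·  [P4 ends]

Failure links (BFS by depth):
  fail(1) 'b': from fail(0)=0 chase 'b': 0 ⇒ 0;  out={0}∪out(0)={0}
  fail(2) 'c': from fail(0)=0 chase 'c': 0 ⇒ 0;  out=∅∪out(0)=∅
  fail(3) 'cb': from fail(2)=0 chase 'b': 0 ⇒ 1;  out=∅∪out(1)={0}
  fail(8) 'bb': from fail(1)=0 chase 'b': 0 ⇒ 1;  out=∅∪out(1)={0}
  fail(10) 'ba': from fail(1)=0 chase 'a': 0 ⇒ 0;  out={4}∪out(0)={4}
  fail(4) 'cba': from fail(3)=1 chase 'a': 1 ⇒ 10;  out={1}∪out(10)={1,4}
  fail(9) 'bba': from fail(8)=1 chase 'a': 1 ⇒ 10;  out={3}∪out(10)={3,4}
  fail(5) 'cbac': from fail(4)=10 chase 'c': 10→0 ⇒ 2;  out=∅∪out(2)=∅
  fail(6) 'cbacc': from fail(5)=2 chase 'c': 2→0 ⇒ 2;  out=∅∪out(2)=∅
  fail(7) 'cbaccc': from fail(6)=2 chase 'c': 2→0 ⇒ 2;  out={2}∪out(2)={2}

Run:
pos 0 'c': at 2
pos 1 'c': at 2 ·f
pos 2 'b': at 3  ** P0@[2:2]
pos 3 'a': at 4  ** P1@[1:3],P4@[2:3]
pos 4 'c': at 5
pos 5 'c': at 6
pos 6 'c': at 7  ** P2@[1:6]
pos 7 'b': at 3 ·f  ** P0@[7:7]
pos 8 'c': at 2 ·f
pos 9 'b': at 3  ** P0@[9:9]
pos 10 'c': at 2 ·f
pos 11 'b': at 3  ** P0@[11:11]
pos 12 'a': at 4  ** P1@[10:12],P4@[11:12]
pos 13 'b': at 1 ·f  ** P0@[13:13]
pos 14 'a': at 10  ** P4@[13:14]
pos 15 'b': at 1 ·f  ** P0@[15:15]
pos 16 'a': at 10  ** P4@[15:16]
pos 17 'c': at 2 ·f
pos 18 'b': at 3  ** P0@[18:18]
pos 19 'a': at 4  ** P1@[17:19],P4@[18:19]
pos 20 'b': at 1 ·f  ** P0@[20:20]
pos 21 'c': at 2 ·f
pos 22 'b': at 3  ** P0@[22:22]
pos 23 'a': at 4  ** P1@[21:23],P4@[22:23]
pos 24 'c': at 5
pos 25 'c': at 6
pos 26 'b': at 3 ·f  ** P0@[26:26]
pos 27 'a': at 4  ** P1@[25:27],P4@[26:27]
pos 28 'c': at 5
pos 29 'c': at 6
pos 30 'c': at 7  ** P2@[25:30]
pos 31 'b': at 3 ·f  ** P0@[31:31]
pos 32 'c': at 2 ·f
pos 33 'b': at 3  ** P0@[33:33]
pos 34 'a': at 4  ** P1@[32:34],P4@[33:34]
pos 35 'c': at 5
pos 36 'd': at 0 ·f
pos 37 'a': at 0
pos 38 'c': at 2
pos 39 'b': at 3  ** P0@[39:39]
pos 40 'a': at 4  ** P1@[38:40],P4@[39:40]
pos 41 'c': at 5
pos 42 'c': at 6
pos 43 'c': at 7  ** P2@[38:43]
pos 44 'b': at 3 ·f  ** P0@[44:44]
pos 45 'b': at 8 ·f  ** P0@[45:45]
pos 46 'b': at 8 ·f  ** P0@[46:46]
pos 47 'a': at 9  ** P3@[45:47],P4@[46:47]
pos 48 'b': at 1 ·f  ** P0@[48:48]
pos 49 'b': at 8  ** P0@[49:49]
pos 50 'a': at 9  ** P3@[48:50],P4@[49:50]
pos 51 'b': at 1 ·f  ** P0@[51:51]
pos 52 'b': at 8  ** P0@[52:52]
pos 53 'a': at 9  ** P3@[51:53],P4@[52:53]
pos 54 'd': at 0 ·f
pos 55 'a': at 0
pos 56 'c': at 2
pos 57 'a': at 0 ·f
pos 58 'd': at 0
pos 59 'd': at 0
pos 60 'd': at 0
pos 61 'b': at 1  ** P0@[61:61]
pos 62 'b': at 8  ** P0@[62:62]
pos 63 'a': at 9  ** P3@[61:63],P4@[62:63]
pos 64 'd': at 0 ·f
pos 65 'b': at 1  ** P0@[65:65]
pos 66 'b': at 8  ** P0@[66:66]
pos 67 'a': at 9  ** P3@[65:67],P4@[66:67]
pos 68 'c': at 2 ·f
pos 69 'a': at 0 ·f
pos 70 'b': at 1  ** P0@[70:70]

Matches: [[2,0],[3,1],[3,4],[6,2],[7,0],[9,0],[11,0],[12,1],[12,4],[13,0],[14,4],[15,0],[16,4],[18,0],[19,1],[19,4],[20,0],[22,0],[23,1],[23,4],[26,0],[27,1],[27,4],[30,2],[31,0],[33,0],[34,1],[34,4],[39,0],[40,1],[40,4],[43,2],[44,0],[45,0],[46,0],[47,3],[47,4],[48,0],[49,0],[50,3],[50,4],[51,0],[52,0],[53,3],[53,4],[61,0],[62,0],[63,3],[63,4],[65,0],[66,0],[67,3],[67,4],[70,0]]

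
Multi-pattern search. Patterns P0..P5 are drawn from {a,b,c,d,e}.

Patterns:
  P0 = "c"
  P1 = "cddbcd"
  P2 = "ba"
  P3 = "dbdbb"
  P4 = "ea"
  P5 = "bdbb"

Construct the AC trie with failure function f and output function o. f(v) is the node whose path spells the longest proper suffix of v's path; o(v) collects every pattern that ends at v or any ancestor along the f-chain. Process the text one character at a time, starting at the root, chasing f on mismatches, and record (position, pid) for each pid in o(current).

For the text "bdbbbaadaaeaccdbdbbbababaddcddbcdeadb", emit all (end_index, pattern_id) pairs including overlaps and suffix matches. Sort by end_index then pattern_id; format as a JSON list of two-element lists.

Build:
Trie nodes:
  0='ε' goto b→7 c→1 d→9 e→14
  1='c' goto d→2  [P0 ends]
  2='cd' goto d→3
  3='cdd' goto b→4
  4='cddb' goto c→5
  5='cddbc' goto d→6
  6='cddbcd' goto ·  [P1 ends]
  7='b' goto a→8 d→16
  8='ba' goto ·  [P2 ends]
  9='d' goto b→10
  10='db' goto d→11
  11='dbd' goto b→12
  12='dbdb' goto b→13
  13='dbdbb' goto ·  [P3 ends]
  14='e' goto a→15
  15='ea' goto ·  [P4 ends]
  16='bd' goto b→17
  17='bdb' goto b→18
  18='bdbb' goto ·  [P5 ends]

Failure links (BFS by depth):
  fail(1) 'c': from fail(0)=0 chase 'c': 0 ⇒ 0;  out={0}∪out(0)={0}
  fail(7) 'b': from fail(0)=0 chase 'b': 0 ⇒ 0;  out=∅∪out(0)=∅
  fail(9) 'd': from fail(0)=0 chase 'd': 0 ⇒ 0;  out=∅∪out(0)=∅
  fail(14) 'e': from fail(0)=0 chase 'e': 0 ⇒ 0;  out=∅∪out(0)=∅
  fail(2) 'cd': from fail(1)=0 chase 'd': 0 ⇒ 9;  out=∅∪out(9)=∅
  fail(8) 'ba': from fail(7)=0 chase 'a': 0 ⇒ 0;  out={2}∪out(0)={2}
  fail(10) 'db': from fail(9)=0 chase 'b': 0 ⇒ 7;  out=∅∪out(7)=∅
  fail(15) 'ea': from fail(14)=0 chase 'a': 0 ⇒ 0;  out={4}∪out(0)={4}
  fail(16) 'bd': from fail(7)=0 chase 'd': 0 ⇒ 9;  out=∅∪out(9)=∅
  fail(3) 'cdd': from fail(2)=9 chase 'd': 9→0 ⇒ 9;  out=∅∪out(9)=∅
  fail(11) 'dbd': from fail(10)=7 chase 'd': 7 ⇒ 16;  out=∅∪out(16)=∅
  fail(17) 'bdb': from fail(16)=9 chase 'b': 9 ⇒ 10;  out=∅∪out(10)=∅
  fail(4) 'cddb': from fail(3)=9 chase 'b': 9 ⇒ 10;  out=∅∪out(10)=∅
  fail(12) 'dbdb': from fail(11)=16 chase 'b': 16 ⇒ 17;  out=∅∪out(17)=∅
  fail(18) 'bdbb': from fail(17)=10 chase 'b': 10→7→0 ⇒ 7;  out={5}∪out(7)={5}
  fail(5) 'cddbc': from fail(4)=10 chase 'c': 10→7→0 ⇒ 1;  out=∅∪out(1)={0}
  fail(13) 'dbdbb': from fail(12)=17 chase 'b': 17 ⇒ 18;  out={3}∪out(18)={3,5}
  fail(6) 'cddbcd': from fail(5)=1 chase 'd': 1 ⇒ 2;  out={1}∪out(2)={1}

Text stream:
[0] read 'b'  n0⇒n7
[1] read 'd'  n7⇒n16
[2] read 'b'  n16⇒n17
[3] read 'b'  n17⇒n18  → match P5@[0:3]
[4] read 'b'  n18⇒n7 ·f
[5] read 'a'  n7⇒n8  → match P2@[4:5]
[6] read 'a'  n8⇒n0 ·f
[7] read 'd'  n0⇒n9
[8] read 'a'  n9⇒n0 ·f
[9] read 'a'  n0⇒n0
[10] read 'e'  n0⇒n14
[11] read 'a'  n14⇒n15  → match P4@[10:11]
[12] read 'c'  n15⇒n1 ·f  → match P0@[12:12]
[13] read 'c'  n1⇒n1 ·f  → match P0@[13:13]
[14] read 'd'  n1⇒n2
[15] read 'b'  n2⇒n10 ·f
[16] read 'd'  n10⇒n11
[17] read 'b'  n11⇒n12
[18] read 'b'  n12⇒n13  → match P3@[14:18],P5@[15:18]
[19] read 'b'  n13⇒n7 ·f
[20] read 'a'  n7⇒n8  → match P2@[19:20]
[21] read 'b'  n8⇒n7 ·f
[22] read 'a'  n7⇒n8  → match P2@[21:22]
[23] read 'b'  n8⇒n7 ·f
[24] read 'a'  n7⇒n8  → match P2@[23:24]
[25] read 'd'  n8⇒n9 ·f
[26] read 'd'  n9⇒n9 ·f
[27] read 'c'  n9⇒n1 ·f  → match P0@[27:27]
[28] read 'd'  n1⇒n2
[29] read 'd'  n2⇒n3
[30] read 'b'  n3⇒n4
[31] read 'c'  n4⇒n5  → match P0@[31:31]
[32] read 'd'  n5⇒n6  → match P1@[27:32]
[33] read 'e'  n6⇒n14 ·f
[34] read 'a'  n14⇒n15  → match P4@[33:34]
[35] read 'd'  n15⇒n9 ·f
[36] read 'b'  n9⇒n10

All matches (sorted): [[3,5],[5,2],[11,4],[12,0],[13,0],[18,3],[18,5],[20,2],[22,2],[24,2],[27,0],[31,0],[32,1],[34,4]]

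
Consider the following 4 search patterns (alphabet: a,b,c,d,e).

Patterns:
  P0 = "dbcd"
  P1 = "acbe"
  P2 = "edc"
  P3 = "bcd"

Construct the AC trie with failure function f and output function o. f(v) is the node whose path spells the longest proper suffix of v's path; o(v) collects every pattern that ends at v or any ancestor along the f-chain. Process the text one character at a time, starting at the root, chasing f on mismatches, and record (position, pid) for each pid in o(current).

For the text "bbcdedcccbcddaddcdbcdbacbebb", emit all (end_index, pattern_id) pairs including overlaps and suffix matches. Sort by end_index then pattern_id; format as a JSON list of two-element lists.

Build:
Trie nodes:
  n0 'ε': a→5 b→12 d→1 e→9
  n1 'd': b→2
  n2 'db': c→3
  n3 'dbc': d→4
  n4 'dbcd': ·  [P0 ends]
  n5 'a': c→6
  n6 'ac': b→7
  n7 'acb': e→8
  n8 'acbe': ·  [P1 ends]
  n9 'e': d→10
  n10 'ed': c→11
  n11 'edc': ·  [P2 ends]
  n12 'b': c→13
  n13 'bc': d→14
  n14 'bcd': ·  [P3 ends]

BFS fail/out derivation:
  fail(1) 'd': from fail(0)=0 chase 'd': 0 ⇒ 0;  out=∅∪out(0)=∅
  fail(5) 'a': from fail(0)=0 chase 'a': 0 ⇒ 0;  out=∅∪out(0)=∅
  fail(9) 'e': from fail(0)=0 chase 'e': 0 ⇒ 0;  out=∅∪out(0)=∅
  fail(12) 'b': from fail(0)=0 chase 'b': 0 ⇒ 0;  out=∅∪out(0)=∅
  fail(2) 'db': from fail(1)=0 chase 'b': 0 ⇒ 12;  out=∅∪out(12)=∅
  fail(6) 'ac': from fail(5)=0 chase 'c': 0 ⇒ 0;  out=∅∪out(0)=∅
  fail(10) 'ed': from fail(9)=0 chase 'd': 0 ⇒ 1;  out=∅∪out(1)=∅
  fail(13) 'bc': from fail(12)=0 chase 'c': 0 ⇒ 0;  out=∅∪out(0)=∅
  fail(3) 'dbc': from fail(2)=12 chase 'c': 12 ⇒ 13;  out=∅∪out(13)=∅
  fail(7) 'acb': from fail(6)=0 chase 'b': 0 ⇒ 12;  out=∅∪out(12)=∅
  fail(11) 'edc': from fail(10)=1 chase 'c': 1→0 ⇒ 0;  out={2}∪out(0)={2}
  fail(14) 'bcd': from fail(13)=0 chase 'd': 0 ⇒ 1;  out={3}∪out(1)={3}
  fail(4) 'dbcd': from fail(3)=13 chase 'd': 13 ⇒ 14;  out={0}∪out(14)={0,3}
  fail(8) 'acbe': from fail(7)=12 chase 'e': 12→0 ⇒ 9;  out={1}∪out(9)={1}

Run:
i=0 'b': node 0→12
i=1 'b': node 12→12 (fail-walked)
i=2 'c': node 12→13
i=3 'd': node 13→14  emit P3@[1:3]
i=4 'e': node 14→9 (fail-walked)
i=5 'd': node 9→10
i=6 'c': node 10→11  emit P2@[4:6]
i=7 'c': node 11→0 (fail-walked)
i=8 'c': node 0→0
i=9 'b': node 0→12
i=10 'c': node 12→13
i=11 'd': node 13→14  emit P3@[9:11]
i=12 'd': node 14→1 (fail-walked)
i=13 'a': node 1→5 (fail-walked)
i=14 'd': node 5→1 (fail-walked)
i=15 'd': node 1→1 (fail-walked)
i=16 'c': node 1→0 (fail-walked)
i=17 'd': node 0→1
i=18 'b': node 1→2
i=19 'c': node 2→3
i=20 'd': node 3→4  emit P0@[17:20],P3@[18:20]
i=21 'b': node 4→2 (fail-walked)
i=22 'a': node 2→5 (fail-walked)
i=23 'c': node 5→6
i=24 'b': node 6→7
i=25 'e': node 7→8  emit P1@[22:25]
i=26 'b': node 8→12 (fail-walked)
i=27 'b': node 12→12 (fail-walked)

All matches (sorted): [[3,3],[6,2],[11,3],[20,0],[20,3],[25,1]]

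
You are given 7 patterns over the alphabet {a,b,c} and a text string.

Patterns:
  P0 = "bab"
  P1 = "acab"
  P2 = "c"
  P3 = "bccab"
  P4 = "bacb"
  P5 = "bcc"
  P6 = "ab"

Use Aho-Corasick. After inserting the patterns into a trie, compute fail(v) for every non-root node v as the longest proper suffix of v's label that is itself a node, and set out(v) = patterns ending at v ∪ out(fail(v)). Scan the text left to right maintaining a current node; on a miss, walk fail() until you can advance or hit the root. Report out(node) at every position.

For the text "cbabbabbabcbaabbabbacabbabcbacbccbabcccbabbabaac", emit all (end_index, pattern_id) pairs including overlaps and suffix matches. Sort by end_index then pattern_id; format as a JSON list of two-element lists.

Construct AC machine:
Trie (insert patterns):
  n0 'ε': a→4 b→1 c→8
  n1 'b': a→2 c→9
  n2 'ba': b→3 c→13
  n3 'bab': ·  [P0 ends]
  n4 'a': b→15 c→5
  n5 'ac': a→6
  n6 'aca': b→7
  n7 'acab': ·  [P1 ends]
  n8 'c': ·  [P2 ends]
  n9 'bc': c→10
  n10 'bcc': a→11  [P5 ends]
  n11 'bcca': b→12
  n12 'bccab': ·  [P3 ends]
  n13 'bac': b→14
  n14 'bacb': ·  [P4 ends]
  n15 'ab': ·  [P6 ends]

Failure links (BFS by depth):
  fail(1) 'b': from fail(0)=0 chase 'b': 0 ⇒ 0;  out=∅∪out(0)=∅
  fail(4) 'a': from fail(0)=0 chase 'a': 0 ⇒ 0;  out=∅∪out(0)=∅
  fail(8) 'c': from fail(0)=0 chase 'c': 0 ⇒ 0;  out={2}∪out(0)={2}
  fail(2) 'ba': from fail(1)=0 chase 'a': 0 ⇒ 4;  out=∅∪out(4)=∅
  fail(5) 'ac': from fail(4)=0 chase 'c': 0 ⇒ 8;  out=∅∪out(8)={2}
  fail(9) 'bc': from fail(1)=0 chase 'c': 0 ⇒ 8;  out=∅∪out(8)={2}
  fail(15) 'ab': from fail(4)=0 chase 'b': 0 ⇒ 1;  out={6}∪out(1)={6}
  fail(3) 'bab': from fail(2)=4 chase 'b': 4 ⇒ 15;  out={0}∪out(15)={0,6}
  fail(6) 'aca': from fail(5)=8 chase 'a': 8→0 ⇒ 4;  out=∅∪out(4)=∅
  fail(10) 'bcc': from fail(9)=8 chase 'c': 8→0 ⇒ 8;  out={5}∪out(8)={2,5}
  fail(13) 'bac': from fail(2)=4 chase 'c': 4 ⇒ 5;  out=∅∪out(5)={2}
  fail(7) 'acab': from fail(6)=4 chase 'b': 4 ⇒ 15;  out={1}∪out(15)={1,6}
  fail(11) 'bcca': from fail(10)=8 chase 'a': 8→0 ⇒ 4;  out=∅∪out(4)=∅
  fail(14) 'bacb': from fail(13)=5 chase 'b': 5→8→0 ⇒ 1;  out={4}∪out(1)={4}
  fail(12) 'bccab': from fail(11)=4 chase 'b': 4 ⇒ 15;  out={3}∪out(15)={3,6}

Scan:
pos 0 'c': at 8  → match P2@[0:0]
pos 1 'b': at 1 (via fail)
pos 2 'a': at 2
pos 3 'b': at 3  → match P0@[1:3],P6@[2:3]
pos 4 'b': at 1 (via fail)
pos 5 'a': at 2
pos 6 'b': at 3  → match P0@[4:6],P6@[5:6]
pos 7 'b': at 1 (via fail)
pos 8 'a': at 2
pos 9 'b': at 3  → match P0@[7:9],P6@[8:9]
pos 10 'c': at 9 (via fail)  → match P2@[10:10]
pos 11 'b': at 1 (via fail)
pos 12 'a': at 2
pos 13 'a': at 4 (via fail)
pos 14 'b': at 15  → match P6@[13:14]
pos 15 'b': at 1 (via fail)
pos 16 'a': at 2
pos 17 'b': at 3  → match P0@[15:17],P6@[16:17]
pos 18 'b': at 1 (via fail)
pos 19 'a': at 2
pos 20 'c': at 13  → match P2@[20:20]
pos 21 'a': at 6 (via fail)
pos 22 'b': at 7  → match P1@[19:22],P6@[21:22]
pos 23 'b': at 1 (via fail)
pos 24 'a': at 2
pos 25 'b': at 3  → match P0@[23:25],P6@[24:25]
pos 26 'c': at 9 (via fail)  → match P2@[26:26]
pos 27 'b': at 1 (via fail)
pos 28 'a': at 2
pos 29 'c': at 13  → match P2@[29:29]
pos 30 'b': at 14  → match P4@[27:30]
pos 31 'c': at 9 (via fail)  → match P2@[31:31]
pos 32 'c': at 10  → match P2@[32:32],P5@[30:32]
pos 33 'b': at 1 (via fail)
pos 34 'a': at 2
pos 35 'b': at 3  → match P0@[33:35],P6@[34:35]
pos 36 'c': at 9 (via fail)  → match P2@[36:36]
pos 37 'c': at 10  → match P2@[37:37],P5@[35:37]
pos 38 'c': at 8 (via fail)  → match P2@[38:38]
pos 39 'b': at 1 (via fail)
pos 40 'a': at 2
pos 41 'b': at 3  → match P0@[39:41],P6@[40:41]
pos 42 'b': at 1 (via fail)
pos 43 'a': at 2
pos 44 'b': at 3  → match P0@[42:44],P6@[43:44]
pos 45 'a': at 2 (via fail)
pos 46 'a': at 4 (via fail)
pos 47 'c': at 5  → match P2@[47:47]

All matches (sorted): [[0,2],[3,0],[3,6],[6,0],[6,6],[9,0],[9,6],[10,2],[14,6],[17,0],[17,6],[20,2],[22,1],[22,6],[25,0],[25,6],[26,2],[29,2],[30,4],[31,2],[32,2],[32,5],[35,0],[35,6],[36,2],[37,2],[37,5],[38,2],[41,0],[41,6],[44,0],[44,6],[47,2]]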